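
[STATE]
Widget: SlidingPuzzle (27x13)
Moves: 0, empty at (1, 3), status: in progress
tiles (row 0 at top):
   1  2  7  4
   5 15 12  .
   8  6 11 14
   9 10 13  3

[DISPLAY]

┌────┬────┬────┬────┐      
│  1 │  2 │  7 │  4 │      
├────┼────┼────┼────┤      
│  5 │ 15 │ 12 │    │      
├────┼────┼────┼────┤      
│  8 │  6 │ 11 │ 14 │      
├────┼────┼────┼────┤      
│  9 │ 10 │ 13 │  3 │      
└────┴────┴────┴────┘      
Moves: 0                   
                           
                           
                           


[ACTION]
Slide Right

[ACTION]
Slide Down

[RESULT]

┌────┬────┬────┬────┐      
│  1 │  2 │    │  4 │      
├────┼────┼────┼────┤      
│  5 │ 15 │  7 │ 12 │      
├────┼────┼────┼────┤      
│  8 │  6 │ 11 │ 14 │      
├────┼────┼────┼────┤      
│  9 │ 10 │ 13 │  3 │      
└────┴────┴────┴────┘      
Moves: 2                   
                           
                           
                           


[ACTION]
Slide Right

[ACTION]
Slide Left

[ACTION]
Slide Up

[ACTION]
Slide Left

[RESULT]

┌────┬────┬────┬────┐      
│  1 │  2 │  7 │  4 │      
├────┼────┼────┼────┤      
│  5 │ 15 │ 12 │    │      
├────┼────┼────┼────┤      
│  8 │  6 │ 11 │ 14 │      
├────┼────┼────┼────┤      
│  9 │ 10 │ 13 │  3 │      
└────┴────┴────┴────┘      
Moves: 6                   
                           
                           
                           


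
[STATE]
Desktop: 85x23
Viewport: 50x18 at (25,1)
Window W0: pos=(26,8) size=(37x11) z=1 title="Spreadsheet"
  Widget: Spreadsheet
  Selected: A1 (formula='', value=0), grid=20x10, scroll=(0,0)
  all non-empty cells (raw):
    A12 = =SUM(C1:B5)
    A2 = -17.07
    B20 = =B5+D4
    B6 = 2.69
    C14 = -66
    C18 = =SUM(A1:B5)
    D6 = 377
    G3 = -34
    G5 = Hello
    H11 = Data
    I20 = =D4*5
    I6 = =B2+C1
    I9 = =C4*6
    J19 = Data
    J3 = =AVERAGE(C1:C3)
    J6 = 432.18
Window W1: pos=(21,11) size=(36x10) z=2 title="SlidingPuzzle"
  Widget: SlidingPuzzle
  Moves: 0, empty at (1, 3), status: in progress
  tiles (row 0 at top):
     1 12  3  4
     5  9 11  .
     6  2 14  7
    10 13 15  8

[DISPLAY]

                                                  
                                                  
                                                  
                                                  
                                                  
                                                  
                                                  
 ┏━━━━━━━━━━━━━━━━━━━━━━━━━━━━━━━━━━━┓            
 ┃ Spreadsheet                       ┃            
 ┠───────────────────────────────────┨            
━━━━━━━━━━━━━━━━━━━━━━━━━━━━━━━┓     ┃            
idingPuzzle                    ┃ D   ┃            
───────────────────────────────┨-----┃            
──┬────┬────┬────┐             ┃     ┃            
1 │ 12 │  3 │  4 │             ┃     ┃            
──┼────┼────┼────┤             ┃     ┃            
5 │  9 │ 11 │    │             ┃     ┃            
──┼────┼────┼────┤             ┃━━━━━┛            


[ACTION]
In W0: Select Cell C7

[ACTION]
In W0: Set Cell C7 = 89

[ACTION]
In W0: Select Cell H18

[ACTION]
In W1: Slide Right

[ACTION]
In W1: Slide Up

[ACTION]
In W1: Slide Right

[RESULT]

                                                  
                                                  
                                                  
                                                  
                                                  
                                                  
                                                  
 ┏━━━━━━━━━━━━━━━━━━━━━━━━━━━━━━━━━━━┓            
 ┃ Spreadsheet                       ┃            
 ┠───────────────────────────────────┨            
━━━━━━━━━━━━━━━━━━━━━━━━━━━━━━━┓     ┃            
idingPuzzle                    ┃ D   ┃            
───────────────────────────────┨-----┃            
──┬────┬────┬────┐             ┃     ┃            
1 │ 12 │  3 │  4 │             ┃     ┃            
──┼────┼────┼────┤             ┃     ┃            
5 │  9 │ 14 │ 11 │             ┃     ┃            
──┼────┼────┼────┤             ┃━━━━━┛            


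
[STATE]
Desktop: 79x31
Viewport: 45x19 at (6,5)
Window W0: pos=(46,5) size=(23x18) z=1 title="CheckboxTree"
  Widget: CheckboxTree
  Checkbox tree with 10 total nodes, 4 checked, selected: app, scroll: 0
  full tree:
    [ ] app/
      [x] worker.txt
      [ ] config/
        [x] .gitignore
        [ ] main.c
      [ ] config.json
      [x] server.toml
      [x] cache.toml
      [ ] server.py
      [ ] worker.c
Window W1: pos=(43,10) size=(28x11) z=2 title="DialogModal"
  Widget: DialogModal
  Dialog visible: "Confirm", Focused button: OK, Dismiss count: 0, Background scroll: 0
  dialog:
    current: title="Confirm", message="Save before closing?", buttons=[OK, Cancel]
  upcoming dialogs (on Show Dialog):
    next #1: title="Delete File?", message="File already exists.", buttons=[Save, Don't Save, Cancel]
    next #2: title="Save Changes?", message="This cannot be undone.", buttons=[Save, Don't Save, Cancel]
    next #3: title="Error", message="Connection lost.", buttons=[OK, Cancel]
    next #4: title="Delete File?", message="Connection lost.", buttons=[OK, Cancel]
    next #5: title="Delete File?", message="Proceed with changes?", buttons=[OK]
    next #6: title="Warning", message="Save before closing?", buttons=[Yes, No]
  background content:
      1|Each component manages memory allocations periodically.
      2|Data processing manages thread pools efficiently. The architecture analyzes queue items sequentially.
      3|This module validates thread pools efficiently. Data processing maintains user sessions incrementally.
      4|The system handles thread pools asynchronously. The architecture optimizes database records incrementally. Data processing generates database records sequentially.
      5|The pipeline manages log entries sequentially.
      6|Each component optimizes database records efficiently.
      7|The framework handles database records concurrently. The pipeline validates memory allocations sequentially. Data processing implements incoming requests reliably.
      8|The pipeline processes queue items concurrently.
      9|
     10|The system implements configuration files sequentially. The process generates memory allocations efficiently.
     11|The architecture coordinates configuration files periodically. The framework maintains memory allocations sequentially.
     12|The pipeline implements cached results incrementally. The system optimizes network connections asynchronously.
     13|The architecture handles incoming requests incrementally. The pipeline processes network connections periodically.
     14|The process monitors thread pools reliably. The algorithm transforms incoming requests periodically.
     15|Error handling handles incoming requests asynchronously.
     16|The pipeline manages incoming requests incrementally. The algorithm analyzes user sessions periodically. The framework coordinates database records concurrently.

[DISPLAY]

                                        ┏━━━━
                                        ┃ Che
                                        ┠────
                                        ┃>[-]
                                        ┃   [
                                     ┏━━━━━━━
                                     ┃ Dialog
                                     ┠───────
                                     ┃Each co
                                     ┃Da┌────
                                     ┃Th│    
                                     ┃Th│Save
                                     ┃Th│   [
                                     ┃Ea└────
                                     ┃The fra
                                     ┗━━━━━━━
                                        ┃    
                                        ┗━━━━
                                             


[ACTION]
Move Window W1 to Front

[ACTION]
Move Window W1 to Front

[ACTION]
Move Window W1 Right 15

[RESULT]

                                        ┏━━━━
                                        ┃ Che
                                        ┠────
                                        ┃>[-]
                                        ┃   [
                                        ┃   [
                                        ┃    
                                        ┃    
                                        ┃   [
                                        ┃   [
                                        ┃   [
                                        ┃   [
                                        ┃   [
                                        ┃    
                                        ┃    
                                        ┃    
                                        ┃    
                                        ┗━━━━
                                             


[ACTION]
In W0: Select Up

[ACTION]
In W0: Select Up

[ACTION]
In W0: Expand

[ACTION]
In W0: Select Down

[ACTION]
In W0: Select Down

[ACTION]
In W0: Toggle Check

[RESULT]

                                        ┏━━━━
                                        ┃ Che
                                        ┠────
                                        ┃ [-]
                                        ┃   [
                                        ┃>  [
                                        ┃    
                                        ┃    
                                        ┃   [
                                        ┃   [
                                        ┃   [
                                        ┃   [
                                        ┃   [
                                        ┃    
                                        ┃    
                                        ┃    
                                        ┃    
                                        ┗━━━━
                                             


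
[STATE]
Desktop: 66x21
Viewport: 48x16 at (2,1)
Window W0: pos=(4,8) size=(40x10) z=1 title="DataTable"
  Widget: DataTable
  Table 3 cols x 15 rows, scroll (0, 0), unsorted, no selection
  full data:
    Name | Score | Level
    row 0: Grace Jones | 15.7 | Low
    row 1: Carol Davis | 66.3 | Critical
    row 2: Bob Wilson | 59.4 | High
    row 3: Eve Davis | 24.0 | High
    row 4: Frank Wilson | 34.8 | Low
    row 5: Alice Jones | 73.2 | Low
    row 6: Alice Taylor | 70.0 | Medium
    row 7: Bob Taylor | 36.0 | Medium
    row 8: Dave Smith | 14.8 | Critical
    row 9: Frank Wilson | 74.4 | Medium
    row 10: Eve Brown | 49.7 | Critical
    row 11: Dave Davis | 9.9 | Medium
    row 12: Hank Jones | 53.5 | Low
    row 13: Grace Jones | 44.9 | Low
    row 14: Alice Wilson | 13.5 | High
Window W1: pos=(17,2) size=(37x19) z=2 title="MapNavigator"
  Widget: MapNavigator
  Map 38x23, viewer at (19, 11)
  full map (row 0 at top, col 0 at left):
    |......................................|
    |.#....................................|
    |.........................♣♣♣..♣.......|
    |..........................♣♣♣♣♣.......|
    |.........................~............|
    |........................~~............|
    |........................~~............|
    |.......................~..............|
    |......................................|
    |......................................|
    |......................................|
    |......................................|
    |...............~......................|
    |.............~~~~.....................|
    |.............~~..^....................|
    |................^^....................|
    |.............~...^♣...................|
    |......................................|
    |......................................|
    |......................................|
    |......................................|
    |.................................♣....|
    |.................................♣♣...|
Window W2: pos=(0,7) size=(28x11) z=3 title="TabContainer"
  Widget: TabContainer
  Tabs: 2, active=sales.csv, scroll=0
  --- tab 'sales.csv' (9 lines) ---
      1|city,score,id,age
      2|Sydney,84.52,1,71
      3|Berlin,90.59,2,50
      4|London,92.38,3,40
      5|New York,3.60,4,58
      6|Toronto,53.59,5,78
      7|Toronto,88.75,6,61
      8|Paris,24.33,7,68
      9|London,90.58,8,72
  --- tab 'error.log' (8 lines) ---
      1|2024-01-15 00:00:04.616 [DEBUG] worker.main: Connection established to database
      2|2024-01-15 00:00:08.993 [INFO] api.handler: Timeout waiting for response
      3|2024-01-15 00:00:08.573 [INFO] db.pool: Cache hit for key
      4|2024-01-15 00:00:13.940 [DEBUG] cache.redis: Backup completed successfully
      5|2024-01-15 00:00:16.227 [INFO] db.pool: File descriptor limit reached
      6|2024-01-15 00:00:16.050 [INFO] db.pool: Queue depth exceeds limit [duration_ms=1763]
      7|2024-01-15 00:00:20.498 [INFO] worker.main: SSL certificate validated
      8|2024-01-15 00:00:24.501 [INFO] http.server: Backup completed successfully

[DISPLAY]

                                                
               ┏━━━━━━━━━━━━━━━━━━━━━━━━━━━━━━━━
               ┃ MapNavigator                   
               ┠────────────────────────────────
               ┃.......................~........
               ┃......................~~........
━━━━━━━━━━━━━━━━━━━━━━━━━┓............~~........
TabContainer             ┃...........~..........
─────────────────────────┨......................
sales.csv]│ error.log    ┃......................
─────────────────────────┃......................
ity,score,id,age         ┃.......@..............
ydney,84.52,1,71         ┃...~..................
erlin,90.59,2,50         ┃.~~~~.................
ondon,92.38,3,40         ┃.~~..^................
ew York,3.60,4,58        ┃....^^................


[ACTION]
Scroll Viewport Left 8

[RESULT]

                                                
                 ┏━━━━━━━━━━━━━━━━━━━━━━━━━━━━━━
                 ┃ MapNavigator                 
                 ┠──────────────────────────────
                 ┃.......................~......
                 ┃......................~~......
┏━━━━━━━━━━━━━━━━━━━━━━━━━━┓............~~......
┃ TabContainer             ┃...........~........
┠──────────────────────────┨....................
┃[sales.csv]│ error.log    ┃....................
┃──────────────────────────┃....................
┃city,score,id,age         ┃.......@............
┃Sydney,84.52,1,71         ┃...~................
┃Berlin,90.59,2,50         ┃.~~~~...............
┃London,92.38,3,40         ┃.~~..^..............
┃New York,3.60,4,58        ┃....^^..............


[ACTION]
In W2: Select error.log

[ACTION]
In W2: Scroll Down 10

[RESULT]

                                                
                 ┏━━━━━━━━━━━━━━━━━━━━━━━━━━━━━━
                 ┃ MapNavigator                 
                 ┠──────────────────────────────
                 ┃.......................~......
                 ┃......................~~......
┏━━━━━━━━━━━━━━━━━━━━━━━━━━┓............~~......
┃ TabContainer             ┃...........~........
┠──────────────────────────┨....................
┃ sales.csv │[error.log]   ┃....................
┃──────────────────────────┃....................
┃2024-01-15 00:00:24.501 [I┃.......@............
┃                          ┃...~................
┃                          ┃.~~~~...............
┃                          ┃.~~..^..............
┃                          ┃....^^..............


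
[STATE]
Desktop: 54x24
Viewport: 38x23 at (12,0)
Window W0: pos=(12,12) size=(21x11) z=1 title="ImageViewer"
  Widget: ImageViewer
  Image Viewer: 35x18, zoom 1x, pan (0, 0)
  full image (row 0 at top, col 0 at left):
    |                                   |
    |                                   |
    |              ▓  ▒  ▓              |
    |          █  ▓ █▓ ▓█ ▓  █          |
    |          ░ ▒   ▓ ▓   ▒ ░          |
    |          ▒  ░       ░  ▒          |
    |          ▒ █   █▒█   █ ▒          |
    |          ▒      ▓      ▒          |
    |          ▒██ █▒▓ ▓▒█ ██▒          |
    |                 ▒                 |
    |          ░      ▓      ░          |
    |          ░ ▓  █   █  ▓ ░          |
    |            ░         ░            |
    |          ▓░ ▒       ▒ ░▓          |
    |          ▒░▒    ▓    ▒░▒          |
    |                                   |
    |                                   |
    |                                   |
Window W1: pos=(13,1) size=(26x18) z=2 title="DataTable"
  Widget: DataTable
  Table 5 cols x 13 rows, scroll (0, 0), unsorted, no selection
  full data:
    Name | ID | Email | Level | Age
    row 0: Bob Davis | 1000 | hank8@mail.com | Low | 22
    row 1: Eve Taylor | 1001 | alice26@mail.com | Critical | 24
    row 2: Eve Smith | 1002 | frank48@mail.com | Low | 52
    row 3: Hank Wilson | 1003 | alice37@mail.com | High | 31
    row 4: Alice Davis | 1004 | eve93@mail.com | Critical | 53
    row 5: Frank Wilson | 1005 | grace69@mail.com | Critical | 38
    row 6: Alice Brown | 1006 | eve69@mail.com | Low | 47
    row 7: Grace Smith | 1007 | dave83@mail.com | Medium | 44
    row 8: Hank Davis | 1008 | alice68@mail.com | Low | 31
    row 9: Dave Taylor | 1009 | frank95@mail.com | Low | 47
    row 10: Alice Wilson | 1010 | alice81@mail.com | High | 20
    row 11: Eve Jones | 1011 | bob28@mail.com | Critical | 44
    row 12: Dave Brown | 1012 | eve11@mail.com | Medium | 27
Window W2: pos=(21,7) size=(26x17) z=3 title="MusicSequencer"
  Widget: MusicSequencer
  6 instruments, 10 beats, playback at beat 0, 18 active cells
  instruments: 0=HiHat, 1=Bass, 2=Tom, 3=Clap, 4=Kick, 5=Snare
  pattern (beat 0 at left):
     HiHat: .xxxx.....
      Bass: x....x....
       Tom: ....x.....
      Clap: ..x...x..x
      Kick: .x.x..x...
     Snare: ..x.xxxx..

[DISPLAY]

                                      
 ┏━━━━━━━━━━━━━━━━━━━━━━━━┓           
 ┃ DataTable              ┃           
 ┠────────────────────────┨           
 ┃Name        │ID  │Email ┃           
 ┃────────────┼────┼──────┃           
 ┃Bob Davis   │1000│hank8@┃           
 ┃Eve Tay┏━━━━━━━━━━━━━━━━━━━━━━━━┓   
 ┃Eve Smi┃ MusicSequencer         ┃   
 ┃Hank Wi┠────────────────────────┨   
 ┃Alice D┃      ▼123456789        ┃   
 ┃Frank W┃ HiHat·████·····        ┃   
┏┃Alice B┃  Bass█····█····        ┃   
┃┃Grace S┃   Tom····█·····        ┃   
┠┃Hank Da┃  Clap··█···█··█        ┃   
┃┃Dave Ta┃  Kick·█·█··█···        ┃   
┃┃Alice W┃ Snare··█·████··        ┃   
┃┃Eve Jon┃                        ┃   
┃┗━━━━━━━┃                        ┃   
┃        ┃                        ┃   
┃        ┃                        ┃   
┃        ┃                        ┃   
┗━━━━━━━━┃                        ┃   


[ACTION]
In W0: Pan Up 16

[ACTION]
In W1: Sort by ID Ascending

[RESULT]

                                      
 ┏━━━━━━━━━━━━━━━━━━━━━━━━┓           
 ┃ DataTable              ┃           
 ┠────────────────────────┨           
 ┃Name        │ID ▲│Email ┃           
 ┃────────────┼────┼──────┃           
 ┃Bob Davis   │1000│hank8@┃           
 ┃Eve Tay┏━━━━━━━━━━━━━━━━━━━━━━━━┓   
 ┃Eve Smi┃ MusicSequencer         ┃   
 ┃Hank Wi┠────────────────────────┨   
 ┃Alice D┃      ▼123456789        ┃   
 ┃Frank W┃ HiHat·████·····        ┃   
┏┃Alice B┃  Bass█····█····        ┃   
┃┃Grace S┃   Tom····█·····        ┃   
┠┃Hank Da┃  Clap··█···█··█        ┃   
┃┃Dave Ta┃  Kick·█·█··█···        ┃   
┃┃Alice W┃ Snare··█·████··        ┃   
┃┃Eve Jon┃                        ┃   
┃┗━━━━━━━┃                        ┃   
┃        ┃                        ┃   
┃        ┃                        ┃   
┃        ┃                        ┃   
┗━━━━━━━━┃                        ┃   


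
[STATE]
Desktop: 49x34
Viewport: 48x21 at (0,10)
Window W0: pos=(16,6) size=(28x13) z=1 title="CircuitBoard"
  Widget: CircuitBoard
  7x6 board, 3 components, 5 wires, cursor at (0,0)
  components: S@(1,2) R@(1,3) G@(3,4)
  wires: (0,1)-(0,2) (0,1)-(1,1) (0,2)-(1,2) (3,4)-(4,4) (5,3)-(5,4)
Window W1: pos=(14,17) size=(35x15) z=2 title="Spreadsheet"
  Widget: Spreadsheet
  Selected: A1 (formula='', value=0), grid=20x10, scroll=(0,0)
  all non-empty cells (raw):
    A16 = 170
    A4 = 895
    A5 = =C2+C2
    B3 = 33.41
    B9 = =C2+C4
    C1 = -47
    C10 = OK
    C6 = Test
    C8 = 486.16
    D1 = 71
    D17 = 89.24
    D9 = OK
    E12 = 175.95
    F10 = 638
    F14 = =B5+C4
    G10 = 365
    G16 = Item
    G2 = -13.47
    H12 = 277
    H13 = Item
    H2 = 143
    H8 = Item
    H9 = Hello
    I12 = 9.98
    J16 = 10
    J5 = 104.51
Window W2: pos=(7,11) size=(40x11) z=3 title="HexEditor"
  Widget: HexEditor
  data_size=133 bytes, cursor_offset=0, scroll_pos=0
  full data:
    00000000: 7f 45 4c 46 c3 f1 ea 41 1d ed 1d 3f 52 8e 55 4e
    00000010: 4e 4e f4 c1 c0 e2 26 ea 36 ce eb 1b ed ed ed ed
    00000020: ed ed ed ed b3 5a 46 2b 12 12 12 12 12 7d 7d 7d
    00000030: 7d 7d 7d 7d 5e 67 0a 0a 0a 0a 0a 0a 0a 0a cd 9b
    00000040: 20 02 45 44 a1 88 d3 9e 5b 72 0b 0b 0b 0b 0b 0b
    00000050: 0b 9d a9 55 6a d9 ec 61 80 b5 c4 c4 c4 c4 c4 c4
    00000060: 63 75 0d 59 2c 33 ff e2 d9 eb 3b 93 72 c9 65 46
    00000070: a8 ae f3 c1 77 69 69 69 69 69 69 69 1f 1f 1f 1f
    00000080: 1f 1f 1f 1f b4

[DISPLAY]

                ┃0  [.]  · ─ ·             ┃    
       ┏━━━━━━━━━━━━━━━━━━━━━━━━━━━━━━━━━━━━━━┓ 
       ┃ HexEditor                            ┃ 
       ┠──────────────────────────────────────┨ 
       ┃00000000  7F 45 4c 46 c3 f1 ea 41  1d ┃ 
       ┃00000010  4e 4e f4 c1 c0 e2 26 ea  36 ┃ 
       ┃00000020  ed ed ed ed b3 5a 46 2b  12 ┃ 
       ┃00000030  7d 7d 7d 7d 5e 67 0a 0a  0a ┃━
       ┃00000040  20 02 45 44 a1 88 d3 9e  5b ┃ 
       ┃00000050  0b 9d a9 55 6a d9 ec 61  80 ┃─
       ┃00000060  63 75 0d 59 2c 33 ff e2  d9 ┃ 
       ┗━━━━━━━━━━━━━━━━━━━━━━━━━━━━━━━━━━━━━━┛ 
              ┃---------------------------------
              ┃  1      [0]       0     -47     
              ┃  2        0       0       0     
              ┃  3        0   33.41       0     
              ┃  4      895       0       0     
              ┃  5        0       0       0     
              ┃  6        0       0Test         
              ┃  7        0       0       0     
              ┃  8        0       0  486.16     


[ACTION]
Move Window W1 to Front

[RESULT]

                ┃0  [.]  · ─ ·             ┃    
       ┏━━━━━━━━━━━━━━━━━━━━━━━━━━━━━━━━━━━━━━┓ 
       ┃ HexEditor                            ┃ 
       ┠──────────────────────────────────────┨ 
       ┃00000000  7F 45 4c 46 c3 f1 ea 41  1d ┃ 
       ┃00000010  4e 4e f4 c1 c0 e2 26 ea  36 ┃ 
       ┃00000020  ed ed ed ed b3 5a 46 2b  12 ┃ 
       ┃000000┏━━━━━━━━━━━━━━━━━━━━━━━━━━━━━━━━━
       ┃000000┃ Spreadsheet                     
       ┃000000┠─────────────────────────────────
       ┃000000┃A1:                              
       ┗━━━━━━┃       A       B       C       D 
              ┃---------------------------------
              ┃  1      [0]       0     -47     
              ┃  2        0       0       0     
              ┃  3        0   33.41       0     
              ┃  4      895       0       0     
              ┃  5        0       0       0     
              ┃  6        0       0Test         
              ┃  7        0       0       0     
              ┃  8        0       0  486.16     


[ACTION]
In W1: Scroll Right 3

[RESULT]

                ┃0  [.]  · ─ ·             ┃    
       ┏━━━━━━━━━━━━━━━━━━━━━━━━━━━━━━━━━━━━━━┓ 
       ┃ HexEditor                            ┃ 
       ┠──────────────────────────────────────┨ 
       ┃00000000  7F 45 4c 46 c3 f1 ea 41  1d ┃ 
       ┃00000010  4e 4e f4 c1 c0 e2 26 ea  36 ┃ 
       ┃00000020  ed ed ed ed b3 5a 46 2b  12 ┃ 
       ┃000000┏━━━━━━━━━━━━━━━━━━━━━━━━━━━━━━━━━
       ┃000000┃ Spreadsheet                     
       ┃000000┠─────────────────────────────────
       ┃000000┃A1:                              
       ┗━━━━━━┃       D       E       F       G 
              ┃---------------------------------
              ┃  1       71       0       0     
              ┃  2        0       0       0  -13
              ┃  3        0       0       0     
              ┃  4        0       0       0     
              ┃  5        0       0       0     
              ┃  6        0       0       0     
              ┃  7        0       0       0     
              ┃  8        0       0       0     


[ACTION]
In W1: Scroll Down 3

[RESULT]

                ┃0  [.]  · ─ ·             ┃    
       ┏━━━━━━━━━━━━━━━━━━━━━━━━━━━━━━━━━━━━━━┓ 
       ┃ HexEditor                            ┃ 
       ┠──────────────────────────────────────┨ 
       ┃00000000  7F 45 4c 46 c3 f1 ea 41  1d ┃ 
       ┃00000010  4e 4e f4 c1 c0 e2 26 ea  36 ┃ 
       ┃00000020  ed ed ed ed b3 5a 46 2b  12 ┃ 
       ┃000000┏━━━━━━━━━━━━━━━━━━━━━━━━━━━━━━━━━
       ┃000000┃ Spreadsheet                     
       ┃000000┠─────────────────────────────────
       ┃000000┃A1:                              
       ┗━━━━━━┃       D       E       F       G 
              ┃---------------------------------
              ┃  4        0       0       0     
              ┃  5        0       0       0     
              ┃  6        0       0       0     
              ┃  7        0       0       0     
              ┃  8        0       0       0     
              ┃  9 OK             0       0     
              ┃ 10        0       0     638     
              ┃ 11        0       0       0     


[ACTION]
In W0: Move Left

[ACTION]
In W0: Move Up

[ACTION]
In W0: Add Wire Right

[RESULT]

                ┃0  [.]─ · ─ ·             ┃    
       ┏━━━━━━━━━━━━━━━━━━━━━━━━━━━━━━━━━━━━━━┓ 
       ┃ HexEditor                            ┃ 
       ┠──────────────────────────────────────┨ 
       ┃00000000  7F 45 4c 46 c3 f1 ea 41  1d ┃ 
       ┃00000010  4e 4e f4 c1 c0 e2 26 ea  36 ┃ 
       ┃00000020  ed ed ed ed b3 5a 46 2b  12 ┃ 
       ┃000000┏━━━━━━━━━━━━━━━━━━━━━━━━━━━━━━━━━
       ┃000000┃ Spreadsheet                     
       ┃000000┠─────────────────────────────────
       ┃000000┃A1:                              
       ┗━━━━━━┃       D       E       F       G 
              ┃---------------------------------
              ┃  4        0       0       0     
              ┃  5        0       0       0     
              ┃  6        0       0       0     
              ┃  7        0       0       0     
              ┃  8        0       0       0     
              ┃  9 OK             0       0     
              ┃ 10        0       0     638     
              ┃ 11        0       0       0     


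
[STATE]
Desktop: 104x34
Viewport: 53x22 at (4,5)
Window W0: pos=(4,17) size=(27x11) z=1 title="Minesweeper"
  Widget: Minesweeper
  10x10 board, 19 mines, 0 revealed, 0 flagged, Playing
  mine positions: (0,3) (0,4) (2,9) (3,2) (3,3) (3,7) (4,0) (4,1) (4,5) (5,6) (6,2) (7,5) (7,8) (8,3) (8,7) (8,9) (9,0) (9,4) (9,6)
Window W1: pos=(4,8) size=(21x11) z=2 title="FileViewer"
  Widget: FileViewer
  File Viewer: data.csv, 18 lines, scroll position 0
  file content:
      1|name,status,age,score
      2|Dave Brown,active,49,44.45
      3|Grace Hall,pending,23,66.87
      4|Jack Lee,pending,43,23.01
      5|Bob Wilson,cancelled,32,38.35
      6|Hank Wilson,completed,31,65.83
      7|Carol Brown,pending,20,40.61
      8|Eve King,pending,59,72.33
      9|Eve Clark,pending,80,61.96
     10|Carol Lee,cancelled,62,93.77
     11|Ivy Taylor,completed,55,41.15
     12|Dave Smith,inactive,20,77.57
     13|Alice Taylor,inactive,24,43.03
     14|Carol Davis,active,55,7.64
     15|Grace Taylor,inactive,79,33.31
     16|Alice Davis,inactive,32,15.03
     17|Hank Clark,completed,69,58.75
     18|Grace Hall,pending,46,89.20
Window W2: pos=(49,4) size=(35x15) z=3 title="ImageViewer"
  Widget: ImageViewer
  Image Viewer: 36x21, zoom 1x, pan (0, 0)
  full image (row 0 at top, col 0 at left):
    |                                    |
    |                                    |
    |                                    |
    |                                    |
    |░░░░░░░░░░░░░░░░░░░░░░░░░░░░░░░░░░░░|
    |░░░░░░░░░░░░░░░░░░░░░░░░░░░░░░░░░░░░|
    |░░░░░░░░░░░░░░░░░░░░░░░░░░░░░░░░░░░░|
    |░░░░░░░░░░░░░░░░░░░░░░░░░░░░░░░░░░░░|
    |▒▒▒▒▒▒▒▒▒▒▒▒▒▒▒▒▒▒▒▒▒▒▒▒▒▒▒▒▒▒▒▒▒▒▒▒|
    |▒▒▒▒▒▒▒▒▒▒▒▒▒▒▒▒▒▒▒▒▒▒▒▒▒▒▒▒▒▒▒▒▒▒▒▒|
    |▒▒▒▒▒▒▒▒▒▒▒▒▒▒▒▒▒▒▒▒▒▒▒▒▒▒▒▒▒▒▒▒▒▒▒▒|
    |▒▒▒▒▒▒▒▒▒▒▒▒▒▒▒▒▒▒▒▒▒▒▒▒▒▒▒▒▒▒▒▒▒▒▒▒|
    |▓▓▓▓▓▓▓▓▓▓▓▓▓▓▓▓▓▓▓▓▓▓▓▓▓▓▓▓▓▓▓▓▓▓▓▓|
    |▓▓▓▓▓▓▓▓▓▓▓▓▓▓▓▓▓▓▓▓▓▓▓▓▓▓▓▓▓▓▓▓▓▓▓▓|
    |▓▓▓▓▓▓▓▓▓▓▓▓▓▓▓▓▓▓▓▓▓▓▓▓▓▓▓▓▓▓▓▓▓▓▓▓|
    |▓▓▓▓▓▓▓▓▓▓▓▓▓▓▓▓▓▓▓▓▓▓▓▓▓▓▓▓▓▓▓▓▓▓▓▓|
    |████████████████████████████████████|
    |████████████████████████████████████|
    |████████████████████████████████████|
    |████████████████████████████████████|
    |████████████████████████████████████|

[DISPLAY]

                                             ┃ ImageV
                                             ┠───────
                                             ┃       
┏━━━━━━━━━━━━━━━━━━━┓                        ┃       
┃ FileViewer        ┃                        ┃       
┠───────────────────┨                        ┃       
┃name,status,age,sc▲┃                        ┃░░░░░░░
┃Dave Brown,active,█┃                        ┃░░░░░░░
┃Grace Hall,pending░┃                        ┃░░░░░░░
┃Jack Lee,pending,4░┃                        ┃░░░░░░░
┃Bob Wilson,cancell░┃                        ┃▒▒▒▒▒▒▒
┃Hank Wilson,comple░┃                        ┃▒▒▒▒▒▒▒
┃Carol Brown,pendin▼┃━━━━━┓                  ┃▒▒▒▒▒▒▒
┗━━━━━━━━━━━━━━━━━━━┛     ┃                  ┗━━━━━━━
┠─────────────────────────┨                          
┃■■■■■■■■■■               ┃                          
┃■■■■■■■■■■               ┃                          
┃■■■■■■■■■■               ┃                          
┃■■■■■■■■■■               ┃                          
┃■■■■■■■■■■               ┃                          
┃■■■■■■■■■■               ┃                          
┃■■■■■■■■■■               ┃                          


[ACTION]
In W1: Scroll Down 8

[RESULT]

                                             ┃ ImageV
                                             ┠───────
                                             ┃       
┏━━━━━━━━━━━━━━━━━━━┓                        ┃       
┃ FileViewer        ┃                        ┃       
┠───────────────────┨                        ┃       
┃Eve Clark,pending,▲┃                        ┃░░░░░░░
┃Carol Lee,cancelle░┃                        ┃░░░░░░░
┃Ivy Taylor,complet░┃                        ┃░░░░░░░
┃Dave Smith,inactiv░┃                        ┃░░░░░░░
┃Alice Taylor,inact█┃                        ┃▒▒▒▒▒▒▒
┃Carol Davis,active░┃                        ┃▒▒▒▒▒▒▒
┃Grace Taylor,inact▼┃━━━━━┓                  ┃▒▒▒▒▒▒▒
┗━━━━━━━━━━━━━━━━━━━┛     ┃                  ┗━━━━━━━
┠─────────────────────────┨                          
┃■■■■■■■■■■               ┃                          
┃■■■■■■■■■■               ┃                          
┃■■■■■■■■■■               ┃                          
┃■■■■■■■■■■               ┃                          
┃■■■■■■■■■■               ┃                          
┃■■■■■■■■■■               ┃                          
┃■■■■■■■■■■               ┃                          


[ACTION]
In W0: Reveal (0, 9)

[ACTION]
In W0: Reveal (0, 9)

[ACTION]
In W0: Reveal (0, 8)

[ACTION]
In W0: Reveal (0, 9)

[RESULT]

                                             ┃ ImageV
                                             ┠───────
                                             ┃       
┏━━━━━━━━━━━━━━━━━━━┓                        ┃       
┃ FileViewer        ┃                        ┃       
┠───────────────────┨                        ┃       
┃Eve Clark,pending,▲┃                        ┃░░░░░░░
┃Carol Lee,cancelle░┃                        ┃░░░░░░░
┃Ivy Taylor,complet░┃                        ┃░░░░░░░
┃Dave Smith,inactiv░┃                        ┃░░░░░░░
┃Alice Taylor,inact█┃                        ┃▒▒▒▒▒▒▒
┃Carol Davis,active░┃                        ┃▒▒▒▒▒▒▒
┃Grace Taylor,inact▼┃━━━━━┓                  ┃▒▒▒▒▒▒▒
┗━━━━━━━━━━━━━━━━━━━┛     ┃                  ┗━━━━━━━
┠─────────────────────────┨                          
┃■■■■■1                   ┃                          
┃■■■■21  11               ┃                          
┃■■■■1 112■               ┃                          
┃■■■■212■■■               ┃                          
┃■■■■■■■■■■               ┃                          
┃■■■■■■■■■■               ┃                          
┃■■■■■■■■■■               ┃                          
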